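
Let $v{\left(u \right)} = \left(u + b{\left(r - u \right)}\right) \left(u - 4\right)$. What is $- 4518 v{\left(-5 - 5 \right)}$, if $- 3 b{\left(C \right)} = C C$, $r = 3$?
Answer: $-4195716$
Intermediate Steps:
$b{\left(C \right)} = - \frac{C^{2}}{3}$ ($b{\left(C \right)} = - \frac{C C}{3} = - \frac{C^{2}}{3}$)
$v{\left(u \right)} = \left(-4 + u\right) \left(u - \frac{\left(3 - u\right)^{2}}{3}\right)$ ($v{\left(u \right)} = \left(u - \frac{\left(3 - u\right)^{2}}{3}\right) \left(u - 4\right) = \left(u - \frac{\left(3 - u\right)^{2}}{3}\right) \left(-4 + u\right) = \left(-4 + u\right) \left(u - \frac{\left(3 - u\right)^{2}}{3}\right)$)
$- 4518 v{\left(-5 - 5 \right)} = - 4518 \left(12 - 15 \left(-5 - 5\right) - \frac{\left(-5 - 5\right)^{3}}{3} + \frac{13 \left(-5 - 5\right)^{2}}{3}\right) = - 4518 \left(12 - -150 - \frac{\left(-10\right)^{3}}{3} + \frac{13 \left(-10\right)^{2}}{3}\right) = - 4518 \left(12 + 150 - - \frac{1000}{3} + \frac{13}{3} \cdot 100\right) = - 4518 \left(12 + 150 + \frac{1000}{3} + \frac{1300}{3}\right) = \left(-4518\right) \frac{2786}{3} = -4195716$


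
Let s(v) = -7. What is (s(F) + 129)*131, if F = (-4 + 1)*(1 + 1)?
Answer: 15982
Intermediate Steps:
F = -6 (F = -3*2 = -6)
(s(F) + 129)*131 = (-7 + 129)*131 = 122*131 = 15982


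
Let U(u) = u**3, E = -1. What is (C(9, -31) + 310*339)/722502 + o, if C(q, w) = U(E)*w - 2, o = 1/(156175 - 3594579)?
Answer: 180720433787/1242126883404 ≈ 0.14549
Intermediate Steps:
o = -1/3438404 (o = 1/(-3438404) = -1/3438404 ≈ -2.9083e-7)
C(q, w) = -2 - w (C(q, w) = (-1)**3*w - 2 = -w - 2 = -2 - w)
(C(9, -31) + 310*339)/722502 + o = ((-2 - 1*(-31)) + 310*339)/722502 - 1/3438404 = ((-2 + 31) + 105090)*(1/722502) - 1/3438404 = (29 + 105090)*(1/722502) - 1/3438404 = 105119*(1/722502) - 1/3438404 = 105119/722502 - 1/3438404 = 180720433787/1242126883404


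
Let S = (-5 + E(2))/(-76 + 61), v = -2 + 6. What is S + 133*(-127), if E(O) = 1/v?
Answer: -1013441/60 ≈ -16891.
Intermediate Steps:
v = 4
E(O) = 1/4
S = 19/60 (S = (-5 + 1/4)/(-76 + 61) = -19/4/(-15) = -19/4*(-1/15) = 19/60 ≈ 0.31667)
S + 133*(-127) = 19/60 + 133*(-127) = 19/60 - 16891 = -1013441/60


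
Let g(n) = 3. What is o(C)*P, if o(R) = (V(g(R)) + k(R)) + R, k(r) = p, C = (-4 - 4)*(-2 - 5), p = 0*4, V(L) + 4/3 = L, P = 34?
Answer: 5882/3 ≈ 1960.7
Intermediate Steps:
V(L) = -4/3 + L
p = 0
C = 56 (C = -8*(-7) = 56)
k(r) = 0
o(R) = 5/3 + R (o(R) = ((-4/3 + 3) + 0) + R = (5/3 + 0) + R = 5/3 + R)
o(C)*P = (5/3 + 56)*34 = (173/3)*34 = 5882/3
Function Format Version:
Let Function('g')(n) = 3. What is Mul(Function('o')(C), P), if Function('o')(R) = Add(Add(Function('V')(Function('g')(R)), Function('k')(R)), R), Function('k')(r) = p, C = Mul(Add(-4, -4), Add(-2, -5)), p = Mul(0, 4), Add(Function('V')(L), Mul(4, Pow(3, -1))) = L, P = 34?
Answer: Rational(5882, 3) ≈ 1960.7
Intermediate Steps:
Function('V')(L) = Add(Rational(-4, 3), L)
p = 0
C = 56 (C = Mul(-8, -7) = 56)
Function('k')(r) = 0
Function('o')(R) = Add(Rational(5, 3), R) (Function('o')(R) = Add(Add(Add(Rational(-4, 3), 3), 0), R) = Add(Add(Rational(5, 3), 0), R) = Add(Rational(5, 3), R))
Mul(Function('o')(C), P) = Mul(Add(Rational(5, 3), 56), 34) = Mul(Rational(173, 3), 34) = Rational(5882, 3)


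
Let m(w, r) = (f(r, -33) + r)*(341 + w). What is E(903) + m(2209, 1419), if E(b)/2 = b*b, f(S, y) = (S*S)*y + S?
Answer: -169432290432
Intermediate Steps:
f(S, y) = S + y*S² (f(S, y) = S²*y + S = y*S² + S = S + y*S²)
m(w, r) = (341 + w)*(r + r*(1 - 33*r)) (m(w, r) = (r*(1 + r*(-33)) + r)*(341 + w) = (r*(1 - 33*r) + r)*(341 + w) = (r + r*(1 - 33*r))*(341 + w) = (341 + w)*(r + r*(1 - 33*r)))
E(b) = 2*b² (E(b) = 2*(b*b) = 2*b²)
E(903) + m(2209, 1419) = 2*903² + 1419*(682 + 2209 - 11253*1419 + 2209*(1 - 33*1419)) = 2*815409 + 1419*(682 + 2209 - 15968007 + 2209*(1 - 46827)) = 1630818 + 1419*(682 + 2209 - 15968007 + 2209*(-46826)) = 1630818 + 1419*(682 + 2209 - 15968007 - 103438634) = 1630818 + 1419*(-119403750) = 1630818 - 169433921250 = -169432290432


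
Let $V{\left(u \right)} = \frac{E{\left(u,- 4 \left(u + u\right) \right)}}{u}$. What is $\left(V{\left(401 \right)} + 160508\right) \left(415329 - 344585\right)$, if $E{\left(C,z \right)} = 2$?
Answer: $\frac{4553346300240}{401} \approx 1.1355 \cdot 10^{10}$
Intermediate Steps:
$V{\left(u \right)} = \frac{2}{u}$
$\left(V{\left(401 \right)} + 160508\right) \left(415329 - 344585\right) = \left(\frac{2}{401} + 160508\right) \left(415329 - 344585\right) = \left(2 \cdot \frac{1}{401} + 160508\right) 70744 = \left(\frac{2}{401} + 160508\right) 70744 = \frac{64363710}{401} \cdot 70744 = \frac{4553346300240}{401}$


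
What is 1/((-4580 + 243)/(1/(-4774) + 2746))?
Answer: -13109403/20704838 ≈ -0.63316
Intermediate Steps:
1/((-4580 + 243)/(1/(-4774) + 2746)) = 1/(-4337/(-1/4774 + 2746)) = 1/(-4337/13109403/4774) = 1/(-4337*4774/13109403) = 1/(-20704838/13109403) = -13109403/20704838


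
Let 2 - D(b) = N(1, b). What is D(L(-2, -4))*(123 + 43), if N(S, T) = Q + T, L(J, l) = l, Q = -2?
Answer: 1328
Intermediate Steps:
N(S, T) = -2 + T
D(b) = 4 - b (D(b) = 2 - (-2 + b) = 2 + (2 - b) = 4 - b)
D(L(-2, -4))*(123 + 43) = (4 - 1*(-4))*(123 + 43) = (4 + 4)*166 = 8*166 = 1328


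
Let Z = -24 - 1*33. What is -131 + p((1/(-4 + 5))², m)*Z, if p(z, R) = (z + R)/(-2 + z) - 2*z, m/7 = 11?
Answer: 4429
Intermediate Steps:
m = 77 (m = 7*11 = 77)
Z = -57 (Z = -24 - 33 = -57)
p(z, R) = -2*z + (R + z)/(-2 + z) (p(z, R) = (R + z)/(-2 + z) - 2*z = -2*z + (R + z)/(-2 + z))
-131 + p((1/(-4 + 5))², m)*Z = -131 + ((77 - 2/(-4 + 5)⁴ + 5*(1/(-4 + 5))²)/(-2 + (1/(-4 + 5))²))*(-57) = -131 + ((77 - 2*((1/1)²)² + 5*(1/1)²)/(-2 + (1/1)²))*(-57) = -131 + ((77 - 2*(1²)² + 5*1²)/(-2 + 1²))*(-57) = -131 + ((77 - 2*1² + 5*1)/(-2 + 1))*(-57) = -131 + ((77 - 2*1 + 5)/(-1))*(-57) = -131 - (77 - 2 + 5)*(-57) = -131 - 1*80*(-57) = -131 - 80*(-57) = -131 + 4560 = 4429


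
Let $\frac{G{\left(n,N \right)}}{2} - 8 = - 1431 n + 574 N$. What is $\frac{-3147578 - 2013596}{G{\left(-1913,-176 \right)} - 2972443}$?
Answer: $- \frac{5161174}{2300531} \approx -2.2435$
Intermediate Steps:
$G{\left(n,N \right)} = 16 - 2862 n + 1148 N$ ($G{\left(n,N \right)} = 16 + 2 \left(- 1431 n + 574 N\right) = 16 + \left(- 2862 n + 1148 N\right) = 16 - 2862 n + 1148 N$)
$\frac{-3147578 - 2013596}{G{\left(-1913,-176 \right)} - 2972443} = \frac{-3147578 - 2013596}{\left(16 - -5475006 + 1148 \left(-176\right)\right) - 2972443} = - \frac{5161174}{\left(16 + 5475006 - 202048\right) - 2972443} = - \frac{5161174}{5272974 - 2972443} = - \frac{5161174}{2300531}$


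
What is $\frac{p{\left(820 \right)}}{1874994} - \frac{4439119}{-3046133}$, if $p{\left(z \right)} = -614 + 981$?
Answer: $\frac{8324439421097}{5711481098202} \approx 1.4575$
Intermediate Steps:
$p{\left(z \right)} = 367$
$\frac{p{\left(820 \right)}}{1874994} - \frac{4439119}{-3046133} = \frac{367}{1874994} - \frac{4439119}{-3046133} = 367 \cdot \frac{1}{1874994} - - \frac{4439119}{3046133} = \frac{367}{1874994} + \frac{4439119}{3046133} = \frac{8324439421097}{5711481098202}$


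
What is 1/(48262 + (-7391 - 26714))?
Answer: 1/14157 ≈ 7.0636e-5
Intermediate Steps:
1/(48262 + (-7391 - 26714)) = 1/(48262 - 34105) = 1/14157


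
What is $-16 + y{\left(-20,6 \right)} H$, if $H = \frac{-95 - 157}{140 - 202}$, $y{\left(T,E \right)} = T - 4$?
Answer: $- \frac{3520}{31} \approx -113.55$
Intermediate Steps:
$y{\left(T,E \right)} = -4 + T$
$H = \frac{126}{31}$ ($H = - \frac{252}{-62} = \left(-252\right) \left(- \frac{1}{62}\right) = \frac{126}{31} \approx 4.0645$)
$-16 + y{\left(-20,6 \right)} H = -16 + \left(-4 - 20\right) \frac{126}{31} = -16 - \frac{3024}{31} = - \frac{3520}{31}$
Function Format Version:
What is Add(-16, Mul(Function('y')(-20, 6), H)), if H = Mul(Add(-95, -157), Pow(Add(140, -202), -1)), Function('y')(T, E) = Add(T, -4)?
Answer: Rational(-3520, 31) ≈ -113.55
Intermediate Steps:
Function('y')(T, E) = Add(-4, T)
H = Rational(126, 31) (H = Mul(-252, Pow(-62, -1)) = Mul(-252, Rational(-1, 62)) = Rational(126, 31) ≈ 4.0645)
Add(-16, Mul(Function('y')(-20, 6), H)) = Add(-16, Mul(Add(-4, -20), Rational(126, 31))) = Add(-16, Mul(-24, Rational(126, 31))) = Add(-16, Rational(-3024, 31)) = Rational(-3520, 31)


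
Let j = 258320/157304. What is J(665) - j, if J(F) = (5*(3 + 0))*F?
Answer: 196106135/19663 ≈ 9973.4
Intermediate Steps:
J(F) = 15*F (J(F) = (5*3)*F = 15*F)
j = 32290/19663 (j = 258320*(1/157304) = 32290/19663 ≈ 1.6422)
J(665) - j = 15*665 - 1*32290/19663 = 9975 - 32290/19663 = 196106135/19663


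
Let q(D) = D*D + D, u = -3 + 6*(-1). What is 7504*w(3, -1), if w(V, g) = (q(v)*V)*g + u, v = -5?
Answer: -517776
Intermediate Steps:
u = -9 (u = -3 - 6 = -9)
q(D) = D + D² (q(D) = D² + D = D + D²)
w(V, g) = -9 + 20*V*g (w(V, g) = ((-5*(1 - 5))*V)*g - 9 = ((-5*(-4))*V)*g - 9 = (20*V)*g - 9 = 20*V*g - 9 = -9 + 20*V*g)
7504*w(3, -1) = 7504*(-9 + 20*3*(-1)) = 7504*(-9 - 60) = 7504*(-69) = -517776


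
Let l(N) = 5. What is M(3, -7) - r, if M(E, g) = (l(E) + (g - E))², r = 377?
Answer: -352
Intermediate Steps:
M(E, g) = (5 + g - E)² (M(E, g) = (5 + (g - E))² = (5 + g - E)²)
M(3, -7) - r = (5 - 7 - 1*3)² - 1*377 = (5 - 7 - 3)² - 377 = (-5)² - 377 = 25 - 377 = -352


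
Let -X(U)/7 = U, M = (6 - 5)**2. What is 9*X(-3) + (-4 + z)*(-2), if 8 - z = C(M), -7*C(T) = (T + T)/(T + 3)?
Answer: 1266/7 ≈ 180.86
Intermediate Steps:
M = 1 (M = 1**2 = 1)
C(T) = -2*T/(7*(3 + T)) (C(T) = -(T + T)/(7*(T + 3)) = -2*T/(7*(3 + T)))
z = 113/14 (z = 8 - (-2)/(21 + 7*1) = 8 - (-2)/(21 + 7) = 8 - (-2)/28 = 8 - 1*(-1/14) = 8 + 1/14 = 113/14 ≈ 8.0714)
X(U) = -7*U
9*X(-3) + (-4 + z)*(-2) = 9*(-7*(-3)) + (-4 + 113/14)*(-2) = 9*21 + (57/14)*(-2) = 189 - 57/7 = 1266/7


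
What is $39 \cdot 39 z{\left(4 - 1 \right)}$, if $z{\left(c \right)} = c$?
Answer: $4563$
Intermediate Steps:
$39 \cdot 39 z{\left(4 - 1 \right)} = 39 \cdot 39 \left(4 - 1\right) = 1521 \cdot 3 = 4563$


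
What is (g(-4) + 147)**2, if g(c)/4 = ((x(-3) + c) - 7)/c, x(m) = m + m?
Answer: 26896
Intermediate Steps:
x(m) = 2*m
g(c) = 4*(-13 + c)/c (g(c) = 4*(((2*(-3) + c) - 7)/c) = 4*(((-6 + c) - 7)/c) = 4*((-13 + c)/c) = 4*(-13 + c)/c)
(g(-4) + 147)**2 = ((4 - 52/(-4)) + 147)**2 = ((4 - 52*(-1/4)) + 147)**2 = ((4 + 13) + 147)**2 = (17 + 147)**2 = 164**2 = 26896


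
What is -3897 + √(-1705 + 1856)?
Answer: -3897 + √151 ≈ -3884.7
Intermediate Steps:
-3897 + √(-1705 + 1856) = -3897 + √151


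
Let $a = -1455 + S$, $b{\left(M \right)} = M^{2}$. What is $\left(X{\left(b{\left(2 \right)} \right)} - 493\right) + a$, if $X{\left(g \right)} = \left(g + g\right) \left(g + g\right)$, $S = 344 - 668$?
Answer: $-2208$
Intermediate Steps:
$S = -324$
$a = -1779$ ($a = -1455 - 324 = -1779$)
$X{\left(g \right)} = 4 g^{2}$ ($X{\left(g \right)} = 2 g 2 g = 4 g^{2}$)
$\left(X{\left(b{\left(2 \right)} \right)} - 493\right) + a = \left(4 \left(2^{2}\right)^{2} - 493\right) - 1779 = \left(4 \cdot 4^{2} - 493\right) - 1779 = \left(4 \cdot 16 - 493\right) - 1779 = \left(64 - 493\right) - 1779 = -429 - 1779 = -2208$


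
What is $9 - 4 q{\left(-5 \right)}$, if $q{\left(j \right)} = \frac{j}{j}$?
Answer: $5$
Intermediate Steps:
$q{\left(j \right)} = 1$
$9 - 4 q{\left(-5 \right)} = 9 - 4 = 5$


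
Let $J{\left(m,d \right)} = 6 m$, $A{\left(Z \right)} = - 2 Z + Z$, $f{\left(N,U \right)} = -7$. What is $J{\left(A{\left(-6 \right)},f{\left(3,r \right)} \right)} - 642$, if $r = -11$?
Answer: $-606$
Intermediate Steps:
$A{\left(Z \right)} = - Z$
$J{\left(A{\left(-6 \right)},f{\left(3,r \right)} \right)} - 642 = 6 \left(\left(-1\right) \left(-6\right)\right) - 642 = 6 \cdot 6 - 642 = 36 - 642 = -606$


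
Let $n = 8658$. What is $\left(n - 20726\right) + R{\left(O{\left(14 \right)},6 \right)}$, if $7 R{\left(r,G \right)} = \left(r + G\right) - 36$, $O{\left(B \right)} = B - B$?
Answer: $- \frac{84506}{7} \approx -12072.0$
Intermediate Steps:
$O{\left(B \right)} = 0$
$R{\left(r,G \right)} = - \frac{36}{7} + \frac{G}{7} + \frac{r}{7}$ ($R{\left(r,G \right)} = \frac{\left(r + G\right) - 36}{7} = \frac{\left(G + r\right) - 36}{7} = \frac{-36 + G + r}{7} = - \frac{36}{7} + \frac{G}{7} + \frac{r}{7}$)
$\left(n - 20726\right) + R{\left(O{\left(14 \right)},6 \right)} = \left(8658 - 20726\right) + \left(- \frac{36}{7} + \frac{1}{7} \cdot 6 + \frac{1}{7} \cdot 0\right) = -12068 + \left(- \frac{36}{7} + \frac{6}{7} + 0\right) = -12068 - \frac{30}{7} = - \frac{84506}{7}$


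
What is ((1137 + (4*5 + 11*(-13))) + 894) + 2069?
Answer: 3977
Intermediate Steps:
((1137 + (4*5 + 11*(-13))) + 894) + 2069 = ((1137 + (20 - 143)) + 894) + 2069 = ((1137 - 123) + 894) + 2069 = (1014 + 894) + 2069 = 1908 + 2069 = 3977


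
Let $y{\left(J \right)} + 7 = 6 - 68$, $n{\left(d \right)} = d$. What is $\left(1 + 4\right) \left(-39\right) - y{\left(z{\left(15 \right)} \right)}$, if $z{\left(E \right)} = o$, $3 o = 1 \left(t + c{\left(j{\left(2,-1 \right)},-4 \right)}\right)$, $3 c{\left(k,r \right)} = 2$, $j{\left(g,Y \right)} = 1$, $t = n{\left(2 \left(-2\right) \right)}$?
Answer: $-126$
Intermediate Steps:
$t = -4$ ($t = 2 \left(-2\right) = -4$)
$c{\left(k,r \right)} = \frac{2}{3}$ ($c{\left(k,r \right)} = \frac{1}{3} \cdot 2 = \frac{2}{3}$)
$o = - \frac{10}{9}$ ($o = \frac{1 \left(-4 + \frac{2}{3}\right)}{3} = \frac{1 \left(- \frac{10}{3}\right)}{3} = \frac{1}{3} \left(- \frac{10}{3}\right) = - \frac{10}{9} \approx -1.1111$)
$z{\left(E \right)} = - \frac{10}{9}$
$y{\left(J \right)} = -69$ ($y{\left(J \right)} = -7 + \left(6 - 68\right) = -7 - 62 = -69$)
$\left(1 + 4\right) \left(-39\right) - y{\left(z{\left(15 \right)} \right)} = \left(1 + 4\right) \left(-39\right) - -69 = 5 \left(-39\right) + 69 = -195 + 69 = -126$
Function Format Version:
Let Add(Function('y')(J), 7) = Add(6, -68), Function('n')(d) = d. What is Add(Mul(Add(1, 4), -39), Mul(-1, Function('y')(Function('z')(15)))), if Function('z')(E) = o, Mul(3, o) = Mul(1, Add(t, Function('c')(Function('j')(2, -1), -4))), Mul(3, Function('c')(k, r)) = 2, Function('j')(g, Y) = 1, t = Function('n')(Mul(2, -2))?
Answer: -126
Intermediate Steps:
t = -4 (t = Mul(2, -2) = -4)
Function('c')(k, r) = Rational(2, 3) (Function('c')(k, r) = Mul(Rational(1, 3), 2) = Rational(2, 3))
o = Rational(-10, 9) (o = Mul(Rational(1, 3), Mul(1, Add(-4, Rational(2, 3)))) = Mul(Rational(1, 3), Mul(1, Rational(-10, 3))) = Mul(Rational(1, 3), Rational(-10, 3)) = Rational(-10, 9) ≈ -1.1111)
Function('z')(E) = Rational(-10, 9)
Function('y')(J) = -69 (Function('y')(J) = Add(-7, Add(6, -68)) = Add(-7, -62) = -69)
Add(Mul(Add(1, 4), -39), Mul(-1, Function('y')(Function('z')(15)))) = Add(Mul(Add(1, 4), -39), Mul(-1, -69)) = Add(Mul(5, -39), 69) = Add(-195, 69) = -126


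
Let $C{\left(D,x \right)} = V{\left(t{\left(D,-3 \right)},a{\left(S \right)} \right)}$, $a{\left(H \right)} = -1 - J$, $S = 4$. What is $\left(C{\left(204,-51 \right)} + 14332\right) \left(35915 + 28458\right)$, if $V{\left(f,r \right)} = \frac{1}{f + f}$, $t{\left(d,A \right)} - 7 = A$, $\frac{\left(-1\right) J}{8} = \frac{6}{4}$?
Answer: $\frac{7380815061}{8} \approx 9.226 \cdot 10^{8}$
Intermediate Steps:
$J = -12$ ($J = - 8 \cdot \frac{6}{4} = - 8 \cdot 6 \cdot \frac{1}{4} = \left(-8\right) \frac{3}{2} = -12$)
$a{\left(H \right)} = 11$ ($a{\left(H \right)} = -1 - -12 = -1 + 12 = 11$)
$t{\left(d,A \right)} = 7 + A$
$V{\left(f,r \right)} = \frac{1}{2 f}$
$C{\left(D,x \right)} = \frac{1}{8}$ ($C{\left(D,x \right)} = \frac{1}{2 \left(7 - 3\right)} = \frac{1}{2 \cdot 4} = \frac{1}{2} \cdot \frac{1}{4} = \frac{1}{8}$)
$\left(C{\left(204,-51 \right)} + 14332\right) \left(35915 + 28458\right) = \left(\frac{1}{8} + 14332\right) \left(35915 + 28458\right) = \frac{114657}{8} \cdot 64373 = \frac{7380815061}{8}$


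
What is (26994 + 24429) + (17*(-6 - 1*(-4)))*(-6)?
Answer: 51627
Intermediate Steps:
(26994 + 24429) + (17*(-6 - 1*(-4)))*(-6) = 51423 + (17*(-6 + 4))*(-6) = 51423 + (17*(-2))*(-6) = 51423 - 34*(-6) = 51423 + 204 = 51627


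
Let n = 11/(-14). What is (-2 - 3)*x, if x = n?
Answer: 55/14 ≈ 3.9286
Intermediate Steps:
n = -11/14 (n = 11*(-1/14) = -11/14 ≈ -0.78571)
x = -11/14 ≈ -0.78571
(-2 - 3)*x = (-2 - 3)*(-11/14) = -5*(-11/14) = 55/14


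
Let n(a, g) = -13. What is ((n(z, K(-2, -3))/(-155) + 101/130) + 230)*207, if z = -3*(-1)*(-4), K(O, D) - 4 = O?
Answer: 192586383/4030 ≈ 47788.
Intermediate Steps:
K(O, D) = 4 + O
z = -12 (z = 3*(-4) = -12)
((n(z, K(-2, -3))/(-155) + 101/130) + 230)*207 = ((-13/(-155) + 101/130) + 230)*207 = ((-13*(-1/155) + 101*(1/130)) + 230)*207 = ((13/155 + 101/130) + 230)*207 = (3469/4030 + 230)*207 = (930369/4030)*207 = 192586383/4030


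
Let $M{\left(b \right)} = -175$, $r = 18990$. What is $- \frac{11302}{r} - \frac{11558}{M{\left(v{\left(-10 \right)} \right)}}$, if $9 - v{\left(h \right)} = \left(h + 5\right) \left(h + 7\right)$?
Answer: $\frac{21750857}{332325} \approx 65.451$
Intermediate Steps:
$v{\left(h \right)} = 9 - \left(5 + h\right) \left(7 + h\right)$ ($v{\left(h \right)} = 9 - \left(h + 5\right) \left(h + 7\right) = 9 - \left(5 + h\right) \left(7 + h\right)$)
$- \frac{11302}{r} - \frac{11558}{M{\left(v{\left(-10 \right)} \right)}} = - \frac{11302}{18990} - \frac{11558}{-175} = \left(-11302\right) \frac{1}{18990} - - \frac{11558}{175} = - \frac{5651}{9495} + \frac{11558}{175} = \frac{21750857}{332325}$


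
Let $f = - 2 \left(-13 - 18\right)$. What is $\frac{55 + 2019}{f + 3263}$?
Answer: $\frac{2074}{3325} \approx 0.62376$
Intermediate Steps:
$f = 62$ ($f = \left(-2\right) \left(-31\right) = 62$)
$\frac{55 + 2019}{f + 3263} = \frac{55 + 2019}{62 + 3263} = \frac{2074}{3325}$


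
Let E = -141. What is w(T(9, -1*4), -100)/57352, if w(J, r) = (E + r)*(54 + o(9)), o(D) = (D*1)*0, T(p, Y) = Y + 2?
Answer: -6507/28676 ≈ -0.22691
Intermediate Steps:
T(p, Y) = 2 + Y
o(D) = 0 (o(D) = D*0 = 0)
w(J, r) = -7614 + 54*r (w(J, r) = (-141 + r)*(54 + 0) = (-141 + r)*54 = -7614 + 54*r)
w(T(9, -1*4), -100)/57352 = (-7614 + 54*(-100))/57352 = (-7614 - 5400)*(1/57352) = -13014*1/57352 = -6507/28676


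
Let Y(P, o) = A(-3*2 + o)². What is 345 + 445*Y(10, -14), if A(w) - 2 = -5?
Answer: 4350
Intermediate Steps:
A(w) = -3 (A(w) = 2 - 5 = -3)
Y(P, o) = 9 (Y(P, o) = (-3)² = 9)
345 + 445*Y(10, -14) = 345 + 445*9 = 345 + 4005 = 4350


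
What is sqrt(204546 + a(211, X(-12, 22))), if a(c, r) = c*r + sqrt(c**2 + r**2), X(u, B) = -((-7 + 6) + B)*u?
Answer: sqrt(257718 + 5*sqrt(4321)) ≈ 507.98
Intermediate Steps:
X(u, B) = -u*(-1 + B) (X(u, B) = -(-1 + B)*u = -u*(-1 + B))
a(c, r) = sqrt(c**2 + r**2) + c*r
sqrt(204546 + a(211, X(-12, 22))) = sqrt(204546 + (sqrt(211**2 + (-12*(1 - 1*22))**2) + 211*(-12*(1 - 1*22)))) = sqrt(204546 + (sqrt(44521 + (-12*(1 - 22))**2) + 211*(-12*(1 - 22)))) = sqrt(204546 + (sqrt(44521 + (-12*(-21))**2) + 211*(-12*(-21)))) = sqrt(204546 + (sqrt(44521 + 252**2) + 211*252)) = sqrt(204546 + (sqrt(44521 + 63504) + 53172)) = sqrt(204546 + (sqrt(108025) + 53172)) = sqrt(204546 + (5*sqrt(4321) + 53172)) = sqrt(204546 + (53172 + 5*sqrt(4321))) = sqrt(257718 + 5*sqrt(4321))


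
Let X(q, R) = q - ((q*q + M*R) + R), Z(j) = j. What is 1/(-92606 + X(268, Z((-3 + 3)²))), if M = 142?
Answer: -1/164162 ≈ -6.0915e-6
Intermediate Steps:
X(q, R) = q - q² - 143*R (X(q, R) = q - ((q*q + 142*R) + R) = q - ((q² + 142*R) + R) = q - (q² + 143*R) = q + (-q² - 143*R) = q - q² - 143*R)
1/(-92606 + X(268, Z((-3 + 3)²))) = 1/(-92606 + (268 - 1*268² - 143*(-3 + 3)²)) = 1/(-92606 + (268 - 1*71824 - 143*0²)) = 1/(-92606 + (268 - 71824 - 143*0)) = 1/(-92606 + (268 - 71824 + 0)) = 1/(-92606 - 71556) = 1/(-164162) = -1/164162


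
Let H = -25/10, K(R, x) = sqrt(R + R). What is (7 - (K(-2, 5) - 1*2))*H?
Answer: -45/2 + 5*I ≈ -22.5 + 5.0*I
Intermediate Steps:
K(R, x) = sqrt(2)*sqrt(R) (K(R, x) = sqrt(2*R) = sqrt(2)*sqrt(R))
H = -5/2 (H = -25*1/10 = -5/2 ≈ -2.5000)
(7 - (K(-2, 5) - 1*2))*H = (7 - (sqrt(2)*sqrt(-2) - 1*2))*(-5/2) = (7 - (sqrt(2)*(I*sqrt(2)) - 2))*(-5/2) = (7 - (2*I - 2))*(-5/2) = (7 - (-2 + 2*I))*(-5/2) = (7 + (2 - 2*I))*(-5/2) = (9 - 2*I)*(-5/2) = -45/2 + 5*I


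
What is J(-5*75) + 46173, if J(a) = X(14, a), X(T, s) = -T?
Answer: 46159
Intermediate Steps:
J(a) = -14 (J(a) = -1*14 = -14)
J(-5*75) + 46173 = -14 + 46173 = 46159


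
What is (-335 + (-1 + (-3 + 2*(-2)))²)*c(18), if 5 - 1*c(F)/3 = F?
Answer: 10569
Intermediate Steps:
c(F) = 15 - 3*F
(-335 + (-1 + (-3 + 2*(-2)))²)*c(18) = (-335 + (-1 + (-3 + 2*(-2)))²)*(15 - 3*18) = (-335 + (-1 + (-3 - 4))²)*(15 - 54) = (-335 + (-1 - 7)²)*(-39) = (-335 + (-8)²)*(-39) = (-335 + 64)*(-39) = -271*(-39) = 10569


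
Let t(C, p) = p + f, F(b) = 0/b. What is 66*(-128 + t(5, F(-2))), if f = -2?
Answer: -8580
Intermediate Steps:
F(b) = 0
t(C, p) = -2 + p (t(C, p) = p - 2 = -2 + p)
66*(-128 + t(5, F(-2))) = 66*(-128 + (-2 + 0)) = 66*(-128 - 2) = 66*(-130) = -8580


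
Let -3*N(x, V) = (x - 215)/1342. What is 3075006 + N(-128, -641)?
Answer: 12379974499/4026 ≈ 3.0750e+6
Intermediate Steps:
N(x, V) = 215/4026 - x/4026 (N(x, V) = -(x - 215)/(3*1342) = -(-215 + x)/(3*1342) = -(-215/1342 + x/1342)/3 = 215/4026 - x/4026)
3075006 + N(-128, -641) = 3075006 + (215/4026 - 1/4026*(-128)) = 3075006 + (215/4026 + 64/2013) = 3075006 + 343/4026 = 12379974499/4026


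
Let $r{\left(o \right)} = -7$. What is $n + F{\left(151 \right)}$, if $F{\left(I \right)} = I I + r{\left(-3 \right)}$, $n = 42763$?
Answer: $65557$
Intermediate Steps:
$F{\left(I \right)} = -7 + I^{2}$ ($F{\left(I \right)} = I I - 7 = I^{2} - 7 = -7 + I^{2}$)
$n + F{\left(151 \right)} = 42763 - \left(7 - 151^{2}\right) = 42763 + \left(-7 + 22801\right) = 42763 + 22794 = 65557$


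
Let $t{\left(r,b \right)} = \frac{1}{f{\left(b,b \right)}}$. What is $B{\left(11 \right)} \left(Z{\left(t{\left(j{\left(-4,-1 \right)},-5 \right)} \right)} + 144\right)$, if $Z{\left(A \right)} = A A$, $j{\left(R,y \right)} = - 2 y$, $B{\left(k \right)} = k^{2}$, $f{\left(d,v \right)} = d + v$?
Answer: $\frac{1742521}{100} \approx 17425.0$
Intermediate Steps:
$t{\left(r,b \right)} = \frac{1}{2 b}$ ($t{\left(r,b \right)} = \frac{1}{b + b} = \frac{1}{2 b}$)
$Z{\left(A \right)} = A^{2}$
$B{\left(11 \right)} \left(Z{\left(t{\left(j{\left(-4,-1 \right)},-5 \right)} \right)} + 144\right) = 11^{2} \left(\left(\frac{1}{2 \left(-5\right)}\right)^{2} + 144\right) = 121 \left(\left(\frac{1}{2} \left(- \frac{1}{5}\right)\right)^{2} + 144\right) = 121 \left(\left(- \frac{1}{10}\right)^{2} + 144\right) = 121 \left(\frac{1}{100} + 144\right) = 121 \cdot \frac{14401}{100} = \frac{1742521}{100}$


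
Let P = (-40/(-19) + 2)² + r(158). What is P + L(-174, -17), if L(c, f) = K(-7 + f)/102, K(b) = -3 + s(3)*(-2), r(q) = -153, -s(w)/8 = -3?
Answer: -98659/722 ≈ -136.65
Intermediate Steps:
s(w) = 24 (s(w) = -8*(-3) = 24)
K(b) = -51 (K(b) = -3 + 24*(-2) = -3 - 48 = -51)
L(c, f) = -½ (L(c, f) = -51/102 = -51*1/102 = -½)
P = -49149/361 (P = (-40/(-19) + 2)² - 153 = (-40*(-1/19) + 2)² - 153 = (40/19 + 2)² - 153 = (78/19)² - 153 = 6084/361 - 153 = -49149/361 ≈ -136.15)
P + L(-174, -17) = -49149/361 - ½ = -98659/722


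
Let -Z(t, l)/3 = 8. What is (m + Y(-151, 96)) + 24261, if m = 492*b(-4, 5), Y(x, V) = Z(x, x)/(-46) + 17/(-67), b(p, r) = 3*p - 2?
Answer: 26772206/1541 ≈ 17373.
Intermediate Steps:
Z(t, l) = -24 (Z(t, l) = -3*8 = -24)
b(p, r) = -2 + 3*p
Y(x, V) = 413/1541 (Y(x, V) = -24/(-46) + 17/(-67) = -24*(-1/46) + 17*(-1/67) = 12/23 - 17/67 = 413/1541)
m = -6888 (m = 492*(-2 + 3*(-4)) = 492*(-2 - 12) = 492*(-14) = -6888)
(m + Y(-151, 96)) + 24261 = (-6888 + 413/1541) + 24261 = -10613995/1541 + 24261 = 26772206/1541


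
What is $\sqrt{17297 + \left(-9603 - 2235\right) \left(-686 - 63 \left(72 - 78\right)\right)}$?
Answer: $\sqrt{3663401} \approx 1914.0$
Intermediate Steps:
$\sqrt{17297 + \left(-9603 - 2235\right) \left(-686 - 63 \left(72 - 78\right)\right)} = \sqrt{17297 - 11838 \left(-686 - -378\right)} = \sqrt{17297 - 11838 \left(-686 + 378\right)} = \sqrt{17297 - -3646104} = \sqrt{17297 + 3646104} = \sqrt{3663401}$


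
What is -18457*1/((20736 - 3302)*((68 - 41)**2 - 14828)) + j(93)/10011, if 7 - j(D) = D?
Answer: -20954196049/2460723481626 ≈ -0.0085155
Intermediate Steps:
j(D) = 7 - D
-18457*1/((20736 - 3302)*((68 - 41)**2 - 14828)) + j(93)/10011 = -18457*1/((20736 - 3302)*((68 - 41)**2 - 14828)) + (7 - 1*93)/10011 = -18457*1/(17434*(27**2 - 14828)) + (7 - 93)*(1/10011) = -18457*1/(17434*(729 - 14828)) - 86*1/10011 = -18457/(17434*(-14099)) - 86/10011 = -18457/(-245801966) - 86/10011 = -18457*(-1/245801966) - 86/10011 = 18457/245801966 - 86/10011 = -20954196049/2460723481626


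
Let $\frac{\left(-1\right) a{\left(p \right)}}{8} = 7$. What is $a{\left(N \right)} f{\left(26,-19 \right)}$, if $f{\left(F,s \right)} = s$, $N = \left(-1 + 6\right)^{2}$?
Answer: $1064$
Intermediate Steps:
$N = 25$ ($N = 5^{2} = 25$)
$a{\left(p \right)} = -56$ ($a{\left(p \right)} = \left(-8\right) 7 = -56$)
$a{\left(N \right)} f{\left(26,-19 \right)} = \left(-56\right) \left(-19\right) = 1064$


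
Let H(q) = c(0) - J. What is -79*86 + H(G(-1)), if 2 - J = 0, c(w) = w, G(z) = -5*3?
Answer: -6796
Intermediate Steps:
G(z) = -15
J = 2 (J = 2 - 1*0 = 2 + 0 = 2)
H(q) = -2 (H(q) = 0 - 1*2 = 0 - 2 = -2)
-79*86 + H(G(-1)) = -79*86 - 2 = -6794 - 2 = -6796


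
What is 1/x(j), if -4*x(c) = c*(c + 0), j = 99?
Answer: -4/9801 ≈ -0.00040812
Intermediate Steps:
x(c) = -c**2/4 (x(c) = -c*(c + 0)/4 = -c*c/4 = -c**2/4)
1/x(j) = 1/(-1/4*99**2) = 1/(-1/4*9801) = 1/(-9801/4) = -4/9801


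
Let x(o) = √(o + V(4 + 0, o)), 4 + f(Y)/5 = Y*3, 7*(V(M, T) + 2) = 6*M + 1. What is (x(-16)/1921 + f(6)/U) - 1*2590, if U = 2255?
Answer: -1168076/451 + I*√707/13447 ≈ -2590.0 + 0.0019774*I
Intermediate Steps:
V(M, T) = -13/7 + 6*M/7 (V(M, T) = -2 + (6*M + 1)/7 = -2 + (1 + 6*M)/7 = -2 + (⅐ + 6*M/7) = -13/7 + 6*M/7)
f(Y) = -20 + 15*Y (f(Y) = -20 + 5*(Y*3) = -20 + 5*(3*Y) = -20 + 15*Y)
x(o) = √(11/7 + o) (x(o) = √(o + (-13/7 + 6*(4 + 0)/7)) = √(o + (-13/7 + (6/7)*4)) = √(o + (-13/7 + 24/7)) = √(o + 11/7) = √(11/7 + o))
(x(-16)/1921 + f(6)/U) - 1*2590 = ((√(77 + 49*(-16))/7)/1921 + (-20 + 15*6)/2255) - 1*2590 = ((√(77 - 784)/7)*(1/1921) + (-20 + 90)*(1/2255)) - 2590 = ((√(-707)/7)*(1/1921) + 70*(1/2255)) - 2590 = (((I*√707)/7)*(1/1921) + 14/451) - 2590 = ((I*√707/7)*(1/1921) + 14/451) - 2590 = (I*√707/13447 + 14/451) - 2590 = (14/451 + I*√707/13447) - 2590 = -1168076/451 + I*√707/13447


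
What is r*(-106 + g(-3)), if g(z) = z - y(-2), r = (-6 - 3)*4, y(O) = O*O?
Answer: 4068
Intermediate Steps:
y(O) = O**2
r = -36 (r = -9*4 = -36)
g(z) = -4 + z (g(z) = z - 1*(-2)**2 = z - 1*4 = z - 4 = -4 + z)
r*(-106 + g(-3)) = -36*(-106 + (-4 - 3)) = -36*(-106 - 7) = -36*(-113) = 4068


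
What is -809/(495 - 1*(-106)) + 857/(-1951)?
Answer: -2093416/1172551 ≈ -1.7854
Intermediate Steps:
-809/(495 - 1*(-106)) + 857/(-1951) = -809/(495 + 106) + 857*(-1/1951) = -809/601 - 857/1951 = -2093416/1172551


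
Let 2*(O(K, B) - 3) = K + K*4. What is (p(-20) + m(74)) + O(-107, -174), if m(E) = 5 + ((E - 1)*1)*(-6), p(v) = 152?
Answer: -1091/2 ≈ -545.50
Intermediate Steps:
m(E) = 11 - 6*E (m(E) = 5 + ((-1 + E)*1)*(-6) = 5 + (-1 + E)*(-6) = 5 + (6 - 6*E) = 11 - 6*E)
O(K, B) = 3 + 5*K/2 (O(K, B) = 3 + (K + K*4)/2 = 3 + (K + 4*K)/2 = 3 + (5*K)/2 = 3 + 5*K/2)
(p(-20) + m(74)) + O(-107, -174) = (152 + (11 - 6*74)) + (3 + (5/2)*(-107)) = (152 + (11 - 444)) + (3 - 535/2) = (152 - 433) - 529/2 = -281 - 529/2 = -1091/2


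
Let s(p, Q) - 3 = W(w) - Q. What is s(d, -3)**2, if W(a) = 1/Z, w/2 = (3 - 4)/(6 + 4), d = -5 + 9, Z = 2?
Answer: 169/4 ≈ 42.250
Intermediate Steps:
d = 4
w = -1/5 (w = 2*((3 - 4)/(6 + 4)) = 2*(-1/10) = -1/5 ≈ -0.20000)
W(a) = 1/2
s(p, Q) = 7/2 - Q (s(p, Q) = 3 + (1/2 - Q) = 7/2 - Q)
s(d, -3)**2 = (7/2 - 1*(-3))**2 = (7/2 + 3)**2 = (13/2)**2 = 169/4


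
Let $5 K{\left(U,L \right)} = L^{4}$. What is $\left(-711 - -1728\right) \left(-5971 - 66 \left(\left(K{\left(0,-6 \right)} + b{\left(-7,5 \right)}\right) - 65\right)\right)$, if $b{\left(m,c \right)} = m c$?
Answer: $- \frac{83791647}{5} \approx -1.6758 \cdot 10^{7}$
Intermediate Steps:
$b{\left(m,c \right)} = c m$
$K{\left(U,L \right)} = \frac{L^{4}}{5}$
$\left(-711 - -1728\right) \left(-5971 - 66 \left(\left(K{\left(0,-6 \right)} + b{\left(-7,5 \right)}\right) - 65\right)\right) = \left(-711 - -1728\right) \left(-5971 - 66 \left(\left(\frac{\left(-6\right)^{4}}{5} + 5 \left(-7\right)\right) - 65\right)\right) = \left(-711 + \left(-19418 + 21146\right)\right) \left(-5971 - 66 \left(\left(\frac{1}{5} \cdot 1296 - 35\right) - 65\right)\right) = \left(-711 + 1728\right) \left(-5971 - 66 \left(\left(\frac{1296}{5} - 35\right) - 65\right)\right) = 1017 \left(-5971 - 66 \left(\frac{1121}{5} - 65\right)\right) = 1017 \left(-5971 - \frac{52536}{5}\right) = 1017 \left(- \frac{82391}{5}\right) = - \frac{83791647}{5}$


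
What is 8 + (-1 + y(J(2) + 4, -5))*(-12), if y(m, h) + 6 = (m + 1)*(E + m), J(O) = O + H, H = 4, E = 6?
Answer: -2020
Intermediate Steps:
J(O) = 4 + O (J(O) = O + 4 = 4 + O)
y(m, h) = -6 + (1 + m)*(6 + m) (y(m, h) = -6 + (m + 1)*(6 + m) = -6 + (1 + m)*(6 + m))
8 + (-1 + y(J(2) + 4, -5))*(-12) = 8 + (-1 + ((4 + 2) + 4)*(7 + ((4 + 2) + 4)))*(-12) = 8 + (-1 + (6 + 4)*(7 + (6 + 4)))*(-12) = 8 + (-1 + 10*(7 + 10))*(-12) = 8 + (-1 + 10*17)*(-12) = 8 + (-1 + 170)*(-12) = 8 + 169*(-12) = 8 - 2028 = -2020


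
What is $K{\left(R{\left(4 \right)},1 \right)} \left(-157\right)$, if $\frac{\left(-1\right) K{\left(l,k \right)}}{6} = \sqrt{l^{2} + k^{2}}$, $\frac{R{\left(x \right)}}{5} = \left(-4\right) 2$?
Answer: $942 \sqrt{1601} \approx 37692.0$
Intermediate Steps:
$R{\left(x \right)} = -40$ ($R{\left(x \right)} = 5 \left(\left(-4\right) 2\right) = 5 \left(-8\right) = -40$)
$K{\left(l,k \right)} = - 6 \sqrt{k^{2} + l^{2}}$ ($K{\left(l,k \right)} = - 6 \sqrt{l^{2} + k^{2}} = - 6 \sqrt{k^{2} + l^{2}}$)
$K{\left(R{\left(4 \right)},1 \right)} \left(-157\right) = - 6 \sqrt{1^{2} + \left(-40\right)^{2}} \left(-157\right) = - 6 \sqrt{1 + 1600} \left(-157\right) = - 6 \sqrt{1601} \left(-157\right) = 942 \sqrt{1601}$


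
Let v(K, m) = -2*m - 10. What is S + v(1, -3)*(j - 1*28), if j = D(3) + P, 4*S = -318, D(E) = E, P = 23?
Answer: -143/2 ≈ -71.500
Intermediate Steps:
S = -159/2 (S = (¼)*(-318) = -159/2 ≈ -79.500)
v(K, m) = -10 - 2*m
j = 26 (j = 3 + 23 = 26)
S + v(1, -3)*(j - 1*28) = -159/2 + (-10 - 2*(-3))*(26 - 1*28) = -159/2 + (-10 + 6)*(26 - 28) = -159/2 - 4*(-2) = -159/2 + 8 = -143/2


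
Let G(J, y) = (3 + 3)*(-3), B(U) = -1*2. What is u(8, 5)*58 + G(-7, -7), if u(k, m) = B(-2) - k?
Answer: -598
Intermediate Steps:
B(U) = -2
G(J, y) = -18 (G(J, y) = 6*(-3) = -18)
u(k, m) = -2 - k
u(8, 5)*58 + G(-7, -7) = (-2 - 1*8)*58 - 18 = (-2 - 8)*58 - 18 = -10*58 - 18 = -580 - 18 = -598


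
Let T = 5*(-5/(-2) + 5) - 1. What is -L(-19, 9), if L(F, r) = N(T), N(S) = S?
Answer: -73/2 ≈ -36.500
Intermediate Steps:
T = 73/2 (T = 5*(-5*(-1/2) + 5) - 1 = 5*(5/2 + 5) - 1 = 5*(15/2) - 1 = 75/2 - 1 = 73/2 ≈ 36.500)
L(F, r) = 73/2
-L(-19, 9) = -1*73/2 = -73/2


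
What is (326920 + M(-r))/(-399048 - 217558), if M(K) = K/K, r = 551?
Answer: -326921/616606 ≈ -0.53019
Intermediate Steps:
M(K) = 1
(326920 + M(-r))/(-399048 - 217558) = (326920 + 1)/(-399048 - 217558) = 326921/(-616606) = 326921*(-1/616606) = -326921/616606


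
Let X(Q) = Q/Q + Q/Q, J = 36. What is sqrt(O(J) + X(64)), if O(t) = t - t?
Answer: sqrt(2) ≈ 1.4142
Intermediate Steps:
X(Q) = 2 (X(Q) = 1 + 1 = 2)
O(t) = 0
sqrt(O(J) + X(64)) = sqrt(0 + 2) = sqrt(2)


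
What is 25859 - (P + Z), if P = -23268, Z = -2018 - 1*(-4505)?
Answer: 46640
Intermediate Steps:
Z = 2487 (Z = -2018 + 4505 = 2487)
25859 - (P + Z) = 25859 - (-23268 + 2487) = 25859 - 1*(-20781) = 25859 + 20781 = 46640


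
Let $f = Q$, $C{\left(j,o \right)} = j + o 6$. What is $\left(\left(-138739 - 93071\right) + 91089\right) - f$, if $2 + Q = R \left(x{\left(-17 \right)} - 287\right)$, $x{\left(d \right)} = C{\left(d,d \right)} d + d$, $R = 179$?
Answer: $-448420$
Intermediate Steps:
$C{\left(j,o \right)} = j + 6 o$
$x{\left(d \right)} = d + 7 d^{2}$ ($x{\left(d \right)} = \left(d + 6 d\right) d + d = 7 d d + d = 7 d^{2} + d = d + 7 d^{2}$)
$Q = 307699$ ($Q = -2 + 179 \left(- 17 \left(1 + 7 \left(-17\right)\right) - 287\right) = -2 + 179 \left(- 17 \left(1 - 119\right) - 287\right) = -2 + 179 \left(\left(-17\right) \left(-118\right) - 287\right) = -2 + 179 \left(2006 - 287\right) = -2 + 179 \cdot 1719 = -2 + 307701 = 307699$)
$f = 307699$
$\left(\left(-138739 - 93071\right) + 91089\right) - f = \left(\left(-138739 - 93071\right) + 91089\right) - 307699 = \left(-231810 + 91089\right) - 307699 = -140721 - 307699 = -448420$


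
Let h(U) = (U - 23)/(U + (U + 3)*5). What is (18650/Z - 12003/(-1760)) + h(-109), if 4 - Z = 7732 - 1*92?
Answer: 3280578811/715645920 ≈ 4.5841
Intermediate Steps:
Z = -7636 (Z = 4 - (7732 - 1*92) = 4 - (7732 - 92) = 4 - 1*7640 = 4 - 7640 = -7636)
h(U) = (-23 + U)/(15 + 6*U) (h(U) = (-23 + U)/(U + (3 + U)*5) = (-23 + U)/(U + (15 + 5*U)) = (-23 + U)/(15 + 6*U))
(18650/Z - 12003/(-1760)) + h(-109) = (18650/(-7636) - 12003/(-1760)) + (-23 - 109)/(3*(5 + 2*(-109))) = (18650*(-1/7636) - 12003*(-1/1760)) + (⅓)*(-132)/(5 - 218) = (-9325/3818 + 12003/1760) + (⅓)*(-132)/(-213) = 14707727/3359840 + (⅓)*(-1/213)*(-132) = 14707727/3359840 + 44/213 = 3280578811/715645920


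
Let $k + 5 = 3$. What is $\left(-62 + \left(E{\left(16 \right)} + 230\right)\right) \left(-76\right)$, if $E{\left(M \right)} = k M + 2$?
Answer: $-10488$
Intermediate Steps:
$k = -2$ ($k = -5 + 3 = -2$)
$E{\left(M \right)} = 2 - 2 M$ ($E{\left(M \right)} = - 2 M + 2 = 2 - 2 M$)
$\left(-62 + \left(E{\left(16 \right)} + 230\right)\right) \left(-76\right) = \left(-62 + \left(\left(2 - 32\right) + 230\right)\right) \left(-76\right) = \left(-62 + \left(-30 + 230\right)\right) \left(-76\right) = \left(-62 + 200\right) \left(-76\right) = 138 \left(-76\right) = -10488$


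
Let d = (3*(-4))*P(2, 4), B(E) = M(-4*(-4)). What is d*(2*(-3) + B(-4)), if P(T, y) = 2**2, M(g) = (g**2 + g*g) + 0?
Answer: -24288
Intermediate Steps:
M(g) = 2*g**2 (M(g) = (g**2 + g**2) + 0 = 2*g**2 + 0 = 2*g**2)
P(T, y) = 4
B(E) = 512 (B(E) = 2*(-4*(-4))**2 = 2*16**2 = 2*256 = 512)
d = -48 (d = (3*(-4))*4 = -12*4 = -48)
d*(2*(-3) + B(-4)) = -48*(2*(-3) + 512) = -48*(-6 + 512) = -48*506 = -24288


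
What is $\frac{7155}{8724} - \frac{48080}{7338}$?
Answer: $- \frac{61157755}{10669452} \approx -5.732$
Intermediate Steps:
$\frac{7155}{8724} - \frac{48080}{7338} = 7155 \cdot \frac{1}{8724} - \frac{24040}{3669} = \frac{2385}{2908} - \frac{24040}{3669} = - \frac{61157755}{10669452}$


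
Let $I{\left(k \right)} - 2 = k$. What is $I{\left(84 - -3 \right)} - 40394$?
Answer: $-40305$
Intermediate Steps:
$I{\left(k \right)} = 2 + k$
$I{\left(84 - -3 \right)} - 40394 = \left(2 + \left(84 - -3\right)\right) - 40394 = \left(2 + \left(84 + 3\right)\right) - 40394 = \left(2 + 87\right) - 40394 = 89 - 40394 = -40305$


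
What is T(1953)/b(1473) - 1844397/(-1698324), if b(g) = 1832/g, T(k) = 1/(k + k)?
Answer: 366683970241/337579258128 ≈ 1.0862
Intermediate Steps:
T(k) = 1/(2*k)
T(1953)/b(1473) - 1844397/(-1698324) = ((½)/1953)/((1832/1473)) - 1844397/(-1698324) = ((½)*(1/1953))/((1832*(1/1473))) - 1844397*(-1/1698324) = 1/(3906*(1832/1473)) + 614799/566108 = (1/3906)*(1473/1832) + 614799/566108 = 491/2385264 + 614799/566108 = 366683970241/337579258128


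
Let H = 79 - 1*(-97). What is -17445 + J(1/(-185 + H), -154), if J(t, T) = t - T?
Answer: -155620/9 ≈ -17291.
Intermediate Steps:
H = 176 (H = 79 + 97 = 176)
-17445 + J(1/(-185 + H), -154) = -17445 + (1/(-185 + 176) - 1*(-154)) = -17445 + (1/(-9) + 154) = -17445 + (-⅑ + 154) = -17445 + 1385/9 = -155620/9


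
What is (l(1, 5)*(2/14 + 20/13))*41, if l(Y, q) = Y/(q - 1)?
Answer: 6273/364 ≈ 17.234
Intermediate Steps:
l(Y, q) = Y/(-1 + q)
(l(1, 5)*(2/14 + 20/13))*41 = ((1/(-1 + 5))*(2/14 + 20/13))*41 = ((1/4)*(2*(1/14) + 20*(1/13)))*41 = ((1*(¼))*(⅐ + 20/13))*41 = ((¼)*(153/91))*41 = (153/364)*41 = 6273/364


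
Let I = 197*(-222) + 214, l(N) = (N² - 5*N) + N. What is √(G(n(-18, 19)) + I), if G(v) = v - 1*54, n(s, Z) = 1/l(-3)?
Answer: I*√19216113/21 ≈ 208.74*I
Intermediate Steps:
l(N) = N² - 4*N
n(s, Z) = 1/21 (n(s, Z) = 1/(-3*(-4 - 3)) = 1/(-3*(-7)) = 1/21)
G(v) = -54 + v (G(v) = v - 54 = -54 + v)
I = -43520 (I = -43734 + 214 = -43520)
√(G(n(-18, 19)) + I) = √((-54 + 1/21) - 43520) = √(-1133/21 - 43520) = √(-915053/21) = I*√19216113/21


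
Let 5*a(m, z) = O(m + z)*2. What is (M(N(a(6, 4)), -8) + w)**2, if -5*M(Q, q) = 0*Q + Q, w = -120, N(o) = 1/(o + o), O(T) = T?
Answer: 23049601/1600 ≈ 14406.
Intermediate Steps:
a(m, z) = 2*m/5 + 2*z/5 (a(m, z) = ((m + z)*2)/5 = (2*m + 2*z)/5 = 2*m/5 + 2*z/5)
N(o) = 1/(2*o)
M(Q, q) = -Q/5 (M(Q, q) = -(0*Q + Q)/5 = -(0 + Q)/5 = -Q/5)
(M(N(a(6, 4)), -8) + w)**2 = (-1/(10*((2/5)*6 + (2/5)*4)) - 120)**2 = (-1/(10*(12/5 + 8/5)) - 120)**2 = (-1/(10*4) - 120)**2 = (-1/5*1/8 - 120)**2 = (-1/40 - 120)**2 = (-4801/40)**2 = 23049601/1600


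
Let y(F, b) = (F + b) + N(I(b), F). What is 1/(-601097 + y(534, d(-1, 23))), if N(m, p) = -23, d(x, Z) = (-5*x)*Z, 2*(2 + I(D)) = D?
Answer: -1/600471 ≈ -1.6654e-6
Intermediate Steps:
I(D) = -2 + D/2
d(x, Z) = -5*Z*x
y(F, b) = -23 + F + b (y(F, b) = (F + b) - 23 = -23 + F + b)
1/(-601097 + y(534, d(-1, 23))) = 1/(-601097 + (-23 + 534 - 5*23*(-1))) = 1/(-601097 + (-23 + 534 + 115)) = 1/(-601097 + 626) = 1/(-600471) = -1/600471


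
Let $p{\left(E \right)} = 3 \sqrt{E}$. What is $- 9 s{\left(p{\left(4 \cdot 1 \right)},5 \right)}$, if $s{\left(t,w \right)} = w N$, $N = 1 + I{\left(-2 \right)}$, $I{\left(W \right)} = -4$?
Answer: $135$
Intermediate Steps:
$N = -3$ ($N = 1 - 4 = -3$)
$s{\left(t,w \right)} = - 3 w$ ($s{\left(t,w \right)} = w \left(-3\right) = - 3 w$)
$- 9 s{\left(p{\left(4 \cdot 1 \right)},5 \right)} = - 9 \left(\left(-3\right) 5\right) = \left(-9\right) \left(-15\right) = 135$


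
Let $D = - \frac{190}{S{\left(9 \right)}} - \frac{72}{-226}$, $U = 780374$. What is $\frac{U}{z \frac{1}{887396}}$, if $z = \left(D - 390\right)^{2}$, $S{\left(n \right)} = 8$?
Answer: $\frac{141480676518111616}{34920770641} \approx 4.0515 \cdot 10^{6}$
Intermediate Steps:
$D = - \frac{10591}{452}$ ($D = - \frac{190}{8} - \frac{72}{-226} = \left(-190\right) \frac{1}{8} - - \frac{36}{113} = - \frac{95}{4} + \frac{36}{113} = - \frac{10591}{452} \approx -23.431$)
$z = \frac{34920770641}{204304}$ ($z = \left(- \frac{10591}{452} - 390\right)^{2} = \left(- \frac{186871}{452}\right)^{2} = \frac{34920770641}{204304} \approx 1.7093 \cdot 10^{5}$)
$\frac{U}{z \frac{1}{887396}} = \frac{780374}{\frac{34920770641}{204304} \cdot \frac{1}{887396}} = \frac{780374}{\frac{34920770641}{181298552384}} = 780374 \cdot \frac{181298552384}{34920770641} = \frac{141480676518111616}{34920770641}$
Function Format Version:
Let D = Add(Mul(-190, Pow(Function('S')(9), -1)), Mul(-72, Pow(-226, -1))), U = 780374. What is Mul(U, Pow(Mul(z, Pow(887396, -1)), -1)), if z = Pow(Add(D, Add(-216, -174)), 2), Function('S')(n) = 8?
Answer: Rational(141480676518111616, 34920770641) ≈ 4.0515e+6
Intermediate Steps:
D = Rational(-10591, 452) (D = Add(Mul(-190, Pow(8, -1)), Mul(-72, Pow(-226, -1))) = Add(Mul(-190, Rational(1, 8)), Mul(-72, Rational(-1, 226))) = Add(Rational(-95, 4), Rational(36, 113)) = Rational(-10591, 452) ≈ -23.431)
z = Rational(34920770641, 204304) (z = Pow(Add(Rational(-10591, 452), Add(-216, -174)), 2) = Pow(Add(Rational(-10591, 452), -390), 2) = Pow(Rational(-186871, 452), 2) = Rational(34920770641, 204304) ≈ 1.7093e+5)
Mul(U, Pow(Mul(z, Pow(887396, -1)), -1)) = Mul(780374, Pow(Mul(Rational(34920770641, 204304), Pow(887396, -1)), -1)) = Mul(780374, Pow(Mul(Rational(34920770641, 204304), Rational(1, 887396)), -1)) = Mul(780374, Pow(Rational(34920770641, 181298552384), -1)) = Mul(780374, Rational(181298552384, 34920770641)) = Rational(141480676518111616, 34920770641)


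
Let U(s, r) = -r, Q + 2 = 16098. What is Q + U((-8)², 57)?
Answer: 16039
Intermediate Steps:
Q = 16096 (Q = -2 + 16098 = 16096)
Q + U((-8)², 57) = 16096 - 1*57 = 16096 - 57 = 16039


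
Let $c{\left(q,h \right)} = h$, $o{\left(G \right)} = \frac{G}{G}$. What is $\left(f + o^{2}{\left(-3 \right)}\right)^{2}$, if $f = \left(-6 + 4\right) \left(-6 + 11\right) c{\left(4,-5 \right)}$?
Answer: $2601$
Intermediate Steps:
$o{\left(G \right)} = 1$
$f = 50$ ($f = \left(-6 + 4\right) \left(-6 + 11\right) \left(-5\right) = \left(-2\right) 5 \left(-5\right) = \left(-10\right) \left(-5\right) = 50$)
$\left(f + o^{2}{\left(-3 \right)}\right)^{2} = \left(50 + 1^{2}\right)^{2} = \left(50 + 1\right)^{2} = 51^{2} = 2601$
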